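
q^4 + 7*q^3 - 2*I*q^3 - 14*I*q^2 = q^2*(q + 7)*(q - 2*I)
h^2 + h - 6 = (h - 2)*(h + 3)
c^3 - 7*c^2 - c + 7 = (c - 7)*(c - 1)*(c + 1)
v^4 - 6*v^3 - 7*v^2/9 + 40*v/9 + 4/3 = (v - 6)*(v - 1)*(v + 1/3)*(v + 2/3)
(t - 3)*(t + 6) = t^2 + 3*t - 18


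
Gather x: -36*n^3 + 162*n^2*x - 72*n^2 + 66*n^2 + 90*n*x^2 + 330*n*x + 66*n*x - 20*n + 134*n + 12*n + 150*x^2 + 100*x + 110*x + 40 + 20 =-36*n^3 - 6*n^2 + 126*n + x^2*(90*n + 150) + x*(162*n^2 + 396*n + 210) + 60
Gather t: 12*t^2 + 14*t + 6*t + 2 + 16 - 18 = 12*t^2 + 20*t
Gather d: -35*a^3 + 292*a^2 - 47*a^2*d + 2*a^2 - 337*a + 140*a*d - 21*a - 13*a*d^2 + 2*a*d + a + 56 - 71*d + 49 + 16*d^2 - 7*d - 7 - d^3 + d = -35*a^3 + 294*a^2 - 357*a - d^3 + d^2*(16 - 13*a) + d*(-47*a^2 + 142*a - 77) + 98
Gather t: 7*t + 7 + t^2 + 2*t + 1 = t^2 + 9*t + 8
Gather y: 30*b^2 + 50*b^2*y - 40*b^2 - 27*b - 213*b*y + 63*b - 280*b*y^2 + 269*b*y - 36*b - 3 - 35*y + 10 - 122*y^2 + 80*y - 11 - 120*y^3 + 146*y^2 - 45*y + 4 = -10*b^2 - 120*y^3 + y^2*(24 - 280*b) + y*(50*b^2 + 56*b)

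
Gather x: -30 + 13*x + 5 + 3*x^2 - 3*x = 3*x^2 + 10*x - 25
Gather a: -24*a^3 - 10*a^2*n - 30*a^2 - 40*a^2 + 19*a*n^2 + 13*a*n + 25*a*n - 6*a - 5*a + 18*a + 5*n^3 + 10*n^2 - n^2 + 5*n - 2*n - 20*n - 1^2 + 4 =-24*a^3 + a^2*(-10*n - 70) + a*(19*n^2 + 38*n + 7) + 5*n^3 + 9*n^2 - 17*n + 3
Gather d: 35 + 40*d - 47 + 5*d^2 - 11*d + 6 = 5*d^2 + 29*d - 6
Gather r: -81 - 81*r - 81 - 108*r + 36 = -189*r - 126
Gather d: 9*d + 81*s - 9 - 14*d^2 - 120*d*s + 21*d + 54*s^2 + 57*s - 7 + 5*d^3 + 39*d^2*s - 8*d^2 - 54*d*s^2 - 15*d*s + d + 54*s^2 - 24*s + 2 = 5*d^3 + d^2*(39*s - 22) + d*(-54*s^2 - 135*s + 31) + 108*s^2 + 114*s - 14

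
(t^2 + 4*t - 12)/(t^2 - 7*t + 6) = (t^2 + 4*t - 12)/(t^2 - 7*t + 6)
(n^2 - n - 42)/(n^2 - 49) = (n + 6)/(n + 7)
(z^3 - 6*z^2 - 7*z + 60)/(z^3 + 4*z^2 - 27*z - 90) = (z - 4)/(z + 6)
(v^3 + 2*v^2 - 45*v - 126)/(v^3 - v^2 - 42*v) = (v + 3)/v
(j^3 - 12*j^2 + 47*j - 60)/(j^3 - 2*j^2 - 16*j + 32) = (j^2 - 8*j + 15)/(j^2 + 2*j - 8)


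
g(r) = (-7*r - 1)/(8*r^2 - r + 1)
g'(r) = (1 - 16*r)*(-7*r - 1)/(8*r^2 - r + 1)^2 - 7/(8*r^2 - r + 1) = (-56*r^2 + 7*r + (7*r + 1)*(16*r - 1) - 7)/(8*r^2 - r + 1)^2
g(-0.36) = 0.63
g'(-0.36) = -1.13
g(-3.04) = 0.26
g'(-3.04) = 0.08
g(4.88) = -0.19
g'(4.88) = 0.04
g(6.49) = -0.14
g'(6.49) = 0.02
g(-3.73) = 0.22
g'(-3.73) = 0.05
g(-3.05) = 0.26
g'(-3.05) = 0.08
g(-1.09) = 0.57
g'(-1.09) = 0.31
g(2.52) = -0.38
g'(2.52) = 0.16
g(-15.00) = 0.06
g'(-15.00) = 0.00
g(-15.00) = 0.06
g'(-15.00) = 0.00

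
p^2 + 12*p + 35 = (p + 5)*(p + 7)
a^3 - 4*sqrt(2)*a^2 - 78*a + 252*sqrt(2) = (a - 7*sqrt(2))*(a - 3*sqrt(2))*(a + 6*sqrt(2))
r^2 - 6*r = r*(r - 6)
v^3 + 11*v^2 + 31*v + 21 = (v + 1)*(v + 3)*(v + 7)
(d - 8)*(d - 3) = d^2 - 11*d + 24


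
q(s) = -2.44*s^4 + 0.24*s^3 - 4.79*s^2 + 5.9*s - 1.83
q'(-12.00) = 17089.82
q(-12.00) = -51772.95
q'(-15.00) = 33251.60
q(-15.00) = -125503.08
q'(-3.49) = 462.99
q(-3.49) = -452.95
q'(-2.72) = 233.69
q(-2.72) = -191.70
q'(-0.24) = 8.38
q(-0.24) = -3.53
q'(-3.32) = 402.80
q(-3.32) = -379.44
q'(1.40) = -32.88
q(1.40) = -11.67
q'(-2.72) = 233.69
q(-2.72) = -191.70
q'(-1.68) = 70.30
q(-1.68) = -45.84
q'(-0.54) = 12.82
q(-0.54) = -6.66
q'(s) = -9.76*s^3 + 0.72*s^2 - 9.58*s + 5.9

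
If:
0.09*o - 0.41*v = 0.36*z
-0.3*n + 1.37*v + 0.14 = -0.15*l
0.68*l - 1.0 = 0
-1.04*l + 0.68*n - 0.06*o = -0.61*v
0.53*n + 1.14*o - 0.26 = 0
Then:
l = 1.47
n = 2.02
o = -0.71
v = 0.18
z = -0.38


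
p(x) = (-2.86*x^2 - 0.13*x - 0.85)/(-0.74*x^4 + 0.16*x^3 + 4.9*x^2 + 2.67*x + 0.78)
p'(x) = (-5.72*x - 0.13)/(-0.74*x^4 + 0.16*x^3 + 4.9*x^2 + 2.67*x + 0.78) + (-2.86*x^2 - 0.13*x - 0.85)*(2.96*x^3 - 0.48*x^2 - 9.8*x - 2.67)/(-0.74*x^4 + 0.16*x^3 + 4.9*x^2 + 2.67*x + 0.78)^2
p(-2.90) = 1.12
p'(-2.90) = 1.81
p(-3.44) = 0.57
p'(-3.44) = 0.57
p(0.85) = -0.48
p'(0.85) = -0.07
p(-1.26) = -1.74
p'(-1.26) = 0.62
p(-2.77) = 1.40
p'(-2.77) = 2.71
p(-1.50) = -2.02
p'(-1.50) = 1.85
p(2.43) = -1.42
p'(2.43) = -2.58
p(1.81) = -0.71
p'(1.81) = -0.50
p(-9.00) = 0.05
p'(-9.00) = 0.01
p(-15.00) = 0.02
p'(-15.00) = 0.00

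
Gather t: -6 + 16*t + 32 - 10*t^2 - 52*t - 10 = -10*t^2 - 36*t + 16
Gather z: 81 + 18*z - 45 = 18*z + 36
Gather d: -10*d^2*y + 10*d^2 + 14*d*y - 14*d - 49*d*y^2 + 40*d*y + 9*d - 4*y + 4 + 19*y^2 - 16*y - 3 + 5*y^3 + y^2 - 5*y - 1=d^2*(10 - 10*y) + d*(-49*y^2 + 54*y - 5) + 5*y^3 + 20*y^2 - 25*y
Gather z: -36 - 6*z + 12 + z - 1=-5*z - 25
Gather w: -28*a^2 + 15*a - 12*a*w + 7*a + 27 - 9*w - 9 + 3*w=-28*a^2 + 22*a + w*(-12*a - 6) + 18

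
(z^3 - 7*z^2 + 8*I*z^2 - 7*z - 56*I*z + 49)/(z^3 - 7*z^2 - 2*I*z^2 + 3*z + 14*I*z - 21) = (z + 7*I)/(z - 3*I)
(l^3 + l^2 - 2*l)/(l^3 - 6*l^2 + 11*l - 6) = l*(l + 2)/(l^2 - 5*l + 6)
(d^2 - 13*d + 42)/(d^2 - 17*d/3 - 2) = 3*(d - 7)/(3*d + 1)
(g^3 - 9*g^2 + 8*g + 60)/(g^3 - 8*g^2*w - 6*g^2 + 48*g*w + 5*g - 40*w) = (-g^2 + 4*g + 12)/(-g^2 + 8*g*w + g - 8*w)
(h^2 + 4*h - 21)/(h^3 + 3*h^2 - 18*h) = (h + 7)/(h*(h + 6))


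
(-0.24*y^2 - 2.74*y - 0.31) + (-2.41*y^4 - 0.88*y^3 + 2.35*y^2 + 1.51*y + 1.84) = -2.41*y^4 - 0.88*y^3 + 2.11*y^2 - 1.23*y + 1.53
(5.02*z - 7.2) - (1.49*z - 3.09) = 3.53*z - 4.11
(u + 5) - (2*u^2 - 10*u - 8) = -2*u^2 + 11*u + 13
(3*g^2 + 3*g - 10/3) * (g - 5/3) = 3*g^3 - 2*g^2 - 25*g/3 + 50/9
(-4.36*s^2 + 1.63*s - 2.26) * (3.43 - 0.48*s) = 2.0928*s^3 - 15.7372*s^2 + 6.6757*s - 7.7518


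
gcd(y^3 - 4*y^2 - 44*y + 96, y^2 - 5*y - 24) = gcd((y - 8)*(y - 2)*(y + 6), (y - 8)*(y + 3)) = y - 8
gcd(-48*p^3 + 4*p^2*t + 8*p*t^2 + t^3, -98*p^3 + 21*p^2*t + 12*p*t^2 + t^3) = 2*p - t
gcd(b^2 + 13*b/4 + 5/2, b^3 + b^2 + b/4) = 1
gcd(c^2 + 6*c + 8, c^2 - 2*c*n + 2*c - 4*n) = c + 2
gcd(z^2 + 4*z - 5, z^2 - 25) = z + 5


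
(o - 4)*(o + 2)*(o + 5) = o^3 + 3*o^2 - 18*o - 40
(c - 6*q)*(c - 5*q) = c^2 - 11*c*q + 30*q^2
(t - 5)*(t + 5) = t^2 - 25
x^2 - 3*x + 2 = (x - 2)*(x - 1)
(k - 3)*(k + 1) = k^2 - 2*k - 3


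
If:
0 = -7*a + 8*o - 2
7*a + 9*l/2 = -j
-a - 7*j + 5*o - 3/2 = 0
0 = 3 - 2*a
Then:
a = 3/2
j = 11/16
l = -179/72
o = 25/16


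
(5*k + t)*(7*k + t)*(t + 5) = 35*k^2*t + 175*k^2 + 12*k*t^2 + 60*k*t + t^3 + 5*t^2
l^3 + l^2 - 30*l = l*(l - 5)*(l + 6)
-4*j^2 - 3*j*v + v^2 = (-4*j + v)*(j + v)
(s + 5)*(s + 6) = s^2 + 11*s + 30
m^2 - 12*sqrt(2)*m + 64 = (m - 8*sqrt(2))*(m - 4*sqrt(2))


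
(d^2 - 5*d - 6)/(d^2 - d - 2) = (d - 6)/(d - 2)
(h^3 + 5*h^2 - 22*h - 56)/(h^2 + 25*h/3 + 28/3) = 3*(h^2 - 2*h - 8)/(3*h + 4)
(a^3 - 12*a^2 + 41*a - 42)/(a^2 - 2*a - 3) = (a^2 - 9*a + 14)/(a + 1)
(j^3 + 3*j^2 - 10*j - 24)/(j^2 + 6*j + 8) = j - 3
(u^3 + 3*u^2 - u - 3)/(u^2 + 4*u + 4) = (u^3 + 3*u^2 - u - 3)/(u^2 + 4*u + 4)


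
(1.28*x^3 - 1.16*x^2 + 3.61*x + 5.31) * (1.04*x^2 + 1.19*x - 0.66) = 1.3312*x^5 + 0.3168*x^4 + 1.5292*x^3 + 10.5839*x^2 + 3.9363*x - 3.5046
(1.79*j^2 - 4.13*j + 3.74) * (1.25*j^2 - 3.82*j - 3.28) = 2.2375*j^4 - 12.0003*j^3 + 14.5804*j^2 - 0.740400000000001*j - 12.2672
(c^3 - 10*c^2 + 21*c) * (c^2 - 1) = c^5 - 10*c^4 + 20*c^3 + 10*c^2 - 21*c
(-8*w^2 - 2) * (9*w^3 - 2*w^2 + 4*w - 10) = -72*w^5 + 16*w^4 - 50*w^3 + 84*w^2 - 8*w + 20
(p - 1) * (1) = p - 1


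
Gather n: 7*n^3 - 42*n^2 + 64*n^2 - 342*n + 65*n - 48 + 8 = 7*n^3 + 22*n^2 - 277*n - 40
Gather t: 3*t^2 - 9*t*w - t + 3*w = 3*t^2 + t*(-9*w - 1) + 3*w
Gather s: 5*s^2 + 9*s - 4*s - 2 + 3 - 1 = 5*s^2 + 5*s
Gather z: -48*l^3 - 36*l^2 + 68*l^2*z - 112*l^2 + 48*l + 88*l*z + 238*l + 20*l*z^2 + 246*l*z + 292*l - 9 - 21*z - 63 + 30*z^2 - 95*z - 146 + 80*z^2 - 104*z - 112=-48*l^3 - 148*l^2 + 578*l + z^2*(20*l + 110) + z*(68*l^2 + 334*l - 220) - 330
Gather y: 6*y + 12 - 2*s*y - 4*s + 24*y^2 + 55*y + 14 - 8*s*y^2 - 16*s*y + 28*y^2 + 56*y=-4*s + y^2*(52 - 8*s) + y*(117 - 18*s) + 26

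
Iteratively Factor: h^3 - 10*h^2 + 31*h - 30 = (h - 5)*(h^2 - 5*h + 6) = (h - 5)*(h - 2)*(h - 3)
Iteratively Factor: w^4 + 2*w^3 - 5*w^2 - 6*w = (w + 3)*(w^3 - w^2 - 2*w) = w*(w + 3)*(w^2 - w - 2) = w*(w + 1)*(w + 3)*(w - 2)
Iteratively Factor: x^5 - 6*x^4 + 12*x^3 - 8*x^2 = (x - 2)*(x^4 - 4*x^3 + 4*x^2) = (x - 2)^2*(x^3 - 2*x^2) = x*(x - 2)^2*(x^2 - 2*x) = x^2*(x - 2)^2*(x - 2)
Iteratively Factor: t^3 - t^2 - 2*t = (t - 2)*(t^2 + t) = t*(t - 2)*(t + 1)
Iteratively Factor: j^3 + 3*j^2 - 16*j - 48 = (j + 4)*(j^2 - j - 12) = (j + 3)*(j + 4)*(j - 4)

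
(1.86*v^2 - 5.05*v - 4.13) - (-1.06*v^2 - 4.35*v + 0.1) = 2.92*v^2 - 0.7*v - 4.23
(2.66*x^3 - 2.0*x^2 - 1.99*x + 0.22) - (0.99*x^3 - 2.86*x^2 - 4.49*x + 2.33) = 1.67*x^3 + 0.86*x^2 + 2.5*x - 2.11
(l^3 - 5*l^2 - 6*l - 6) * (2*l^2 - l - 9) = 2*l^5 - 11*l^4 - 16*l^3 + 39*l^2 + 60*l + 54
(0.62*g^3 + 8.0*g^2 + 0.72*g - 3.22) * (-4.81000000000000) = -2.9822*g^3 - 38.48*g^2 - 3.4632*g + 15.4882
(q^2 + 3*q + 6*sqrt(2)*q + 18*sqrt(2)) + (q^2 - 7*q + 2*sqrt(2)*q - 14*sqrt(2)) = 2*q^2 - 4*q + 8*sqrt(2)*q + 4*sqrt(2)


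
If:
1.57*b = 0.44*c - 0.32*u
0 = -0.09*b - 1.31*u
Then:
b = -14.5555555555556*u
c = -51.209595959596*u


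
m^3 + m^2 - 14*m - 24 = (m - 4)*(m + 2)*(m + 3)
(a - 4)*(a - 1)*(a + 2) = a^3 - 3*a^2 - 6*a + 8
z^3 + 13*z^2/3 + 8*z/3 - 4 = (z - 2/3)*(z + 2)*(z + 3)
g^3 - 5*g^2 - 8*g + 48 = (g - 4)^2*(g + 3)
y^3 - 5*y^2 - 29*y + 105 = (y - 7)*(y - 3)*(y + 5)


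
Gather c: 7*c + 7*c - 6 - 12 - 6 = 14*c - 24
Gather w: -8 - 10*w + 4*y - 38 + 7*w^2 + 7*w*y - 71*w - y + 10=7*w^2 + w*(7*y - 81) + 3*y - 36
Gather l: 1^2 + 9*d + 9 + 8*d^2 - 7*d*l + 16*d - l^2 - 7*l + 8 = 8*d^2 + 25*d - l^2 + l*(-7*d - 7) + 18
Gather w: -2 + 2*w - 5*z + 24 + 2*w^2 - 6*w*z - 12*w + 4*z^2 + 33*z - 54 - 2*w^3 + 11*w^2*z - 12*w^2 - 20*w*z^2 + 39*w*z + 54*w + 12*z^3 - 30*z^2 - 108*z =-2*w^3 + w^2*(11*z - 10) + w*(-20*z^2 + 33*z + 44) + 12*z^3 - 26*z^2 - 80*z - 32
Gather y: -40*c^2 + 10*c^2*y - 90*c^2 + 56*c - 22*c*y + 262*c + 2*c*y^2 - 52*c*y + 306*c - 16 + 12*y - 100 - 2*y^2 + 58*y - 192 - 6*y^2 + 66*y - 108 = -130*c^2 + 624*c + y^2*(2*c - 8) + y*(10*c^2 - 74*c + 136) - 416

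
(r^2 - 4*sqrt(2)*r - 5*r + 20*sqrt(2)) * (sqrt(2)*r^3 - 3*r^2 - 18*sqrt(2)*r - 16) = sqrt(2)*r^5 - 11*r^4 - 5*sqrt(2)*r^4 - 6*sqrt(2)*r^3 + 55*r^3 + 30*sqrt(2)*r^2 + 128*r^2 - 640*r + 64*sqrt(2)*r - 320*sqrt(2)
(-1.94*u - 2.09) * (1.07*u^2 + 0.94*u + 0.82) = -2.0758*u^3 - 4.0599*u^2 - 3.5554*u - 1.7138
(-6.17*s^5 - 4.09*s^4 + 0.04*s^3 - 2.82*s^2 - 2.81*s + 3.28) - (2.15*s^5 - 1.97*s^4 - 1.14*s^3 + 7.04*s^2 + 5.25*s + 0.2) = -8.32*s^5 - 2.12*s^4 + 1.18*s^3 - 9.86*s^2 - 8.06*s + 3.08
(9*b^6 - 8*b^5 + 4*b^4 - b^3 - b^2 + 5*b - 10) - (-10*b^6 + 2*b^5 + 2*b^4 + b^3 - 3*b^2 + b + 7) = 19*b^6 - 10*b^5 + 2*b^4 - 2*b^3 + 2*b^2 + 4*b - 17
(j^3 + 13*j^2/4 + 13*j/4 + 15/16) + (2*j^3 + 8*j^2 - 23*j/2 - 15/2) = 3*j^3 + 45*j^2/4 - 33*j/4 - 105/16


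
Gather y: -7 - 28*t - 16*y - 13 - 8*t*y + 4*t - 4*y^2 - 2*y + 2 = -24*t - 4*y^2 + y*(-8*t - 18) - 18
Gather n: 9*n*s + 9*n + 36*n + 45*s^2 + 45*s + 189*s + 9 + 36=n*(9*s + 45) + 45*s^2 + 234*s + 45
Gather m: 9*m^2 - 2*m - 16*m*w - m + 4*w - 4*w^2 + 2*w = 9*m^2 + m*(-16*w - 3) - 4*w^2 + 6*w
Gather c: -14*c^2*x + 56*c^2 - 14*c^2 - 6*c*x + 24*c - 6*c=c^2*(42 - 14*x) + c*(18 - 6*x)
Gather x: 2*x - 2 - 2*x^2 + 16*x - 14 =-2*x^2 + 18*x - 16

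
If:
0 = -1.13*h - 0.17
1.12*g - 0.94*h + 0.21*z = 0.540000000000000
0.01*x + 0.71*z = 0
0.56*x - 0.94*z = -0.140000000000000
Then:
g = 0.36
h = -0.15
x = -0.24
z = 0.00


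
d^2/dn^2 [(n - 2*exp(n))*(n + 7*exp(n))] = 5*n*exp(n) - 56*exp(2*n) + 10*exp(n) + 2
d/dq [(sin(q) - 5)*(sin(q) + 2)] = (2*sin(q) - 3)*cos(q)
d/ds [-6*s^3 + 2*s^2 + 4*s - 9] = -18*s^2 + 4*s + 4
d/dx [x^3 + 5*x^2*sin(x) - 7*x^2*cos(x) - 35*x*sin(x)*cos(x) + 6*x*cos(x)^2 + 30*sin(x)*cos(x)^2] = 7*x^2*sin(x) + 5*x^2*cos(x) + 3*x^2 + 10*x*sin(x) - 6*x*sin(2*x) - 14*x*cos(x) - 35*x*cos(2*x) - 35*sin(2*x)/2 + 15*cos(x)/2 + 3*cos(2*x) + 45*cos(3*x)/2 + 3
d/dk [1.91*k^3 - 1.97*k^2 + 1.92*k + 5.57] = 5.73*k^2 - 3.94*k + 1.92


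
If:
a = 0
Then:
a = 0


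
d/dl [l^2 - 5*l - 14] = 2*l - 5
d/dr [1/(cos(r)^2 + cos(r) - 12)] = (2*cos(r) + 1)*sin(r)/(cos(r)^2 + cos(r) - 12)^2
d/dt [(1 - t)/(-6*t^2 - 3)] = (-2*t^2 + 4*t + 1)/(3*(4*t^4 + 4*t^2 + 1))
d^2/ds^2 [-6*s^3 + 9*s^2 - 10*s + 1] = 18 - 36*s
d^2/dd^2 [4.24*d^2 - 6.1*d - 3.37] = 8.48000000000000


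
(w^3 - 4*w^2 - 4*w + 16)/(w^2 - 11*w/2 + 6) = 2*(w^2 - 4)/(2*w - 3)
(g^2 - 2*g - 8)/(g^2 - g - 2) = (-g^2 + 2*g + 8)/(-g^2 + g + 2)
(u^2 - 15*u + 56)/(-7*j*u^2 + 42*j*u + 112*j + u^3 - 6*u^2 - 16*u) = (u - 7)/(-7*j*u - 14*j + u^2 + 2*u)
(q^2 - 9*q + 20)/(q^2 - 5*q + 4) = (q - 5)/(q - 1)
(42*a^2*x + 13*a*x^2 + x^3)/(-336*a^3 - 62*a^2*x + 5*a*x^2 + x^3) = x/(-8*a + x)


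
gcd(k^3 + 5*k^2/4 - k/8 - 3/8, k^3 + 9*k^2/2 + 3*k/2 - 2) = k^2 + k/2 - 1/2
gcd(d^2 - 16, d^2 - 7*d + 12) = d - 4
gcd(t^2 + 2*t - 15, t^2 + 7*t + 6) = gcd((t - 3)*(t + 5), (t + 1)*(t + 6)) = 1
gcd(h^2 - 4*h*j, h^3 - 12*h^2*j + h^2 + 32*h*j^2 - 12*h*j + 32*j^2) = h - 4*j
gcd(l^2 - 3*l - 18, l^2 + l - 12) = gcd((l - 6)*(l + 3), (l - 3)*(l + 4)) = 1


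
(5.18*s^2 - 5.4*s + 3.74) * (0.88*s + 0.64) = 4.5584*s^3 - 1.4368*s^2 - 0.1648*s + 2.3936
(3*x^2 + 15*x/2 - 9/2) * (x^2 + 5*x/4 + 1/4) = 3*x^4 + 45*x^3/4 + 45*x^2/8 - 15*x/4 - 9/8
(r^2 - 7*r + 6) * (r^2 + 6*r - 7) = r^4 - r^3 - 43*r^2 + 85*r - 42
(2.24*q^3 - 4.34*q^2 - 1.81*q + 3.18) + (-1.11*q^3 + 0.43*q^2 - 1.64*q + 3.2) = 1.13*q^3 - 3.91*q^2 - 3.45*q + 6.38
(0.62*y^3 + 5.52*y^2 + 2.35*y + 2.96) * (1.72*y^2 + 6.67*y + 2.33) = 1.0664*y^5 + 13.6298*y^4 + 42.305*y^3 + 33.6273*y^2 + 25.2187*y + 6.8968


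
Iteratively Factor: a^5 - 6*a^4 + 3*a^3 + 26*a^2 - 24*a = (a)*(a^4 - 6*a^3 + 3*a^2 + 26*a - 24) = a*(a + 2)*(a^3 - 8*a^2 + 19*a - 12) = a*(a - 4)*(a + 2)*(a^2 - 4*a + 3) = a*(a - 4)*(a - 3)*(a + 2)*(a - 1)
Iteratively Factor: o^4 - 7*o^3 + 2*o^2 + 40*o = (o - 5)*(o^3 - 2*o^2 - 8*o) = (o - 5)*(o - 4)*(o^2 + 2*o) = (o - 5)*(o - 4)*(o + 2)*(o)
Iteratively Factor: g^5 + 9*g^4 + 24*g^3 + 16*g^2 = (g)*(g^4 + 9*g^3 + 24*g^2 + 16*g) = g*(g + 1)*(g^3 + 8*g^2 + 16*g) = g*(g + 1)*(g + 4)*(g^2 + 4*g) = g^2*(g + 1)*(g + 4)*(g + 4)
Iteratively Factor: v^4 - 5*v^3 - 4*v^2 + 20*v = (v - 2)*(v^3 - 3*v^2 - 10*v) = (v - 2)*(v + 2)*(v^2 - 5*v) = (v - 5)*(v - 2)*(v + 2)*(v)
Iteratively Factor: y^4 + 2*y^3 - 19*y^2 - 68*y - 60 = (y + 2)*(y^3 - 19*y - 30) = (y + 2)^2*(y^2 - 2*y - 15) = (y + 2)^2*(y + 3)*(y - 5)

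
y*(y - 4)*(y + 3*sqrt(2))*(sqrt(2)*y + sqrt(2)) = sqrt(2)*y^4 - 3*sqrt(2)*y^3 + 6*y^3 - 18*y^2 - 4*sqrt(2)*y^2 - 24*y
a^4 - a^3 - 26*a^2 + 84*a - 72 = (a - 3)*(a - 2)^2*(a + 6)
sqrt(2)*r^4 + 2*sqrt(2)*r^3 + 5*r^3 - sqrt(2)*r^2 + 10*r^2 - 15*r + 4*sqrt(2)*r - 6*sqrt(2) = (r - 1)*(r + 3)*(r + 2*sqrt(2))*(sqrt(2)*r + 1)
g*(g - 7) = g^2 - 7*g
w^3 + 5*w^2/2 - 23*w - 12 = (w - 4)*(w + 1/2)*(w + 6)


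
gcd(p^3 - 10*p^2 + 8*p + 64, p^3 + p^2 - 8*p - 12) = p + 2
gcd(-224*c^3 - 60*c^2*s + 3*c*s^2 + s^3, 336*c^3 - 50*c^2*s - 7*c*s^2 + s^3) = -56*c^2 - c*s + s^2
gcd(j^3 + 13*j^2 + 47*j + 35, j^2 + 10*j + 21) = j + 7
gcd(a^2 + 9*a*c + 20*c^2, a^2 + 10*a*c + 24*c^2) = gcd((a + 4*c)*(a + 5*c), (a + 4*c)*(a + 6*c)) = a + 4*c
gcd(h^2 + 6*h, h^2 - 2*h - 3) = 1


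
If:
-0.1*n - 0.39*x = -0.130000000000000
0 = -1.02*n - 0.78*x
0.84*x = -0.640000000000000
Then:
No Solution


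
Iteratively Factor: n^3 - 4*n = (n + 2)*(n^2 - 2*n) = n*(n + 2)*(n - 2)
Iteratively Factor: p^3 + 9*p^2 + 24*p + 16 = (p + 1)*(p^2 + 8*p + 16) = (p + 1)*(p + 4)*(p + 4)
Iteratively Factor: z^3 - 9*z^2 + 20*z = (z - 4)*(z^2 - 5*z) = z*(z - 4)*(z - 5)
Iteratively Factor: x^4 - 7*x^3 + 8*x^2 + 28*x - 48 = (x - 4)*(x^3 - 3*x^2 - 4*x + 12) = (x - 4)*(x - 3)*(x^2 - 4) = (x - 4)*(x - 3)*(x + 2)*(x - 2)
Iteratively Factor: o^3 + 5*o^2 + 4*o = (o + 4)*(o^2 + o) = (o + 1)*(o + 4)*(o)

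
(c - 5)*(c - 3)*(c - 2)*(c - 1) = c^4 - 11*c^3 + 41*c^2 - 61*c + 30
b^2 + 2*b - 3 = (b - 1)*(b + 3)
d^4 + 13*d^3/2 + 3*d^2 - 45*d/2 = d*(d - 3/2)*(d + 3)*(d + 5)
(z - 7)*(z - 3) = z^2 - 10*z + 21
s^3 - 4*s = s*(s - 2)*(s + 2)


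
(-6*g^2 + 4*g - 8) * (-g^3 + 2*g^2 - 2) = 6*g^5 - 16*g^4 + 16*g^3 - 4*g^2 - 8*g + 16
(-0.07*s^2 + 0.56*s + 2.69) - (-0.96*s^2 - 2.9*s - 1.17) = 0.89*s^2 + 3.46*s + 3.86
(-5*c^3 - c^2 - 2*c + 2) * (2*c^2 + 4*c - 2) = -10*c^5 - 22*c^4 + 2*c^3 - 2*c^2 + 12*c - 4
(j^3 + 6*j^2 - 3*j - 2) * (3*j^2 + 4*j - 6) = 3*j^5 + 22*j^4 + 9*j^3 - 54*j^2 + 10*j + 12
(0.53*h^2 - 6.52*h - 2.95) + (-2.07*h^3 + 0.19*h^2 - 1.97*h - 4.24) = -2.07*h^3 + 0.72*h^2 - 8.49*h - 7.19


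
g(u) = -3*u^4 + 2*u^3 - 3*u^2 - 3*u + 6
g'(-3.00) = 393.00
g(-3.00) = -309.00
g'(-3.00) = 393.00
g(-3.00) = -309.00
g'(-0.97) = 19.42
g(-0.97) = 1.61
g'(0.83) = -10.71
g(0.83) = 1.16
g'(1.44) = -35.03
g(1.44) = -11.47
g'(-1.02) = 22.10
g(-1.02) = 0.57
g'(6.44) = -2997.88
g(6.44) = -4763.74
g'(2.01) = -88.27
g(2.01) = -44.88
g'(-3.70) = 709.18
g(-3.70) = -687.52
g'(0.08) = -3.45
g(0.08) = 5.74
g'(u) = -12*u^3 + 6*u^2 - 6*u - 3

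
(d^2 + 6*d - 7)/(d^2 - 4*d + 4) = (d^2 + 6*d - 7)/(d^2 - 4*d + 4)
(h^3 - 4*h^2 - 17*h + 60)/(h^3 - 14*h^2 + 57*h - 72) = (h^2 - h - 20)/(h^2 - 11*h + 24)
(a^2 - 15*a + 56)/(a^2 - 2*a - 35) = (a - 8)/(a + 5)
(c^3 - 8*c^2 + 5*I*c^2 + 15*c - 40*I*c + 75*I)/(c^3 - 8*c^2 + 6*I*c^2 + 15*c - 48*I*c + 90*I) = (c + 5*I)/(c + 6*I)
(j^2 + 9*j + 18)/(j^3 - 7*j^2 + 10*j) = (j^2 + 9*j + 18)/(j*(j^2 - 7*j + 10))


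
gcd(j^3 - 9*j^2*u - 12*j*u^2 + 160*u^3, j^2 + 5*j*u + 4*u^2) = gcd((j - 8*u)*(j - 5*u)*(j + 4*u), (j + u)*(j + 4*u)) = j + 4*u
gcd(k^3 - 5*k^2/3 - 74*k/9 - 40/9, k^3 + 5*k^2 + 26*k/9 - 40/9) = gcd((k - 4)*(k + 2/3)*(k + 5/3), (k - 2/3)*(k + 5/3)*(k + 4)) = k + 5/3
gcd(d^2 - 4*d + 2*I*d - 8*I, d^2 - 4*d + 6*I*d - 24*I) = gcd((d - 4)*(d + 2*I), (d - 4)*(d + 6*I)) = d - 4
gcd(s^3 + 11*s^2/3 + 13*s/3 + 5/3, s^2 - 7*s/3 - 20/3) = s + 5/3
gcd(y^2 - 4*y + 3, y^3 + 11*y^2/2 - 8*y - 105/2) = y - 3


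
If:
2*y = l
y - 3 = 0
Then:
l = 6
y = 3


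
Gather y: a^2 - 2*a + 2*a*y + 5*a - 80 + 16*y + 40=a^2 + 3*a + y*(2*a + 16) - 40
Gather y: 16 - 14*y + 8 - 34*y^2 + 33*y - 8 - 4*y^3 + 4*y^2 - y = -4*y^3 - 30*y^2 + 18*y + 16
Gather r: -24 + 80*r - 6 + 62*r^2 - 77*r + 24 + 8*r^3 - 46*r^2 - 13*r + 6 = 8*r^3 + 16*r^2 - 10*r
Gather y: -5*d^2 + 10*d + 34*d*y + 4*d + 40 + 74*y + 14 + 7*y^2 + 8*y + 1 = -5*d^2 + 14*d + 7*y^2 + y*(34*d + 82) + 55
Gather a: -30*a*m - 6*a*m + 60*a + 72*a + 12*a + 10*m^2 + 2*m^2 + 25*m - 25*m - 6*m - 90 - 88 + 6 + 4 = a*(144 - 36*m) + 12*m^2 - 6*m - 168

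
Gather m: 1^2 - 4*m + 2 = 3 - 4*m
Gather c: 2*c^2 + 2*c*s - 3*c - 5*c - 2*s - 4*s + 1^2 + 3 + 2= 2*c^2 + c*(2*s - 8) - 6*s + 6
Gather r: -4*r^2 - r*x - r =-4*r^2 + r*(-x - 1)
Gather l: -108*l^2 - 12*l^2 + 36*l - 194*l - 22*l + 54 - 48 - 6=-120*l^2 - 180*l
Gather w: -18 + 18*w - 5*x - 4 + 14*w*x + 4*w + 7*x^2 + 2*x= w*(14*x + 22) + 7*x^2 - 3*x - 22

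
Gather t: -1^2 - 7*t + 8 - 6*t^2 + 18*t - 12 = -6*t^2 + 11*t - 5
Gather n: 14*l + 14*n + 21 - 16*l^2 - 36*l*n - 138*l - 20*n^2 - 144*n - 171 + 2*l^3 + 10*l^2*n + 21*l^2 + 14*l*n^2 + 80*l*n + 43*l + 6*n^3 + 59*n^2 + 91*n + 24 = 2*l^3 + 5*l^2 - 81*l + 6*n^3 + n^2*(14*l + 39) + n*(10*l^2 + 44*l - 39) - 126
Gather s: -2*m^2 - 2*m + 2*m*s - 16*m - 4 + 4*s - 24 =-2*m^2 - 18*m + s*(2*m + 4) - 28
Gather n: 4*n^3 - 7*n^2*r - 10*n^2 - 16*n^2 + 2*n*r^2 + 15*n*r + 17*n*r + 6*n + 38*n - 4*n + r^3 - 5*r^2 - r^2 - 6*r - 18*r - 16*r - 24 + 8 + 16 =4*n^3 + n^2*(-7*r - 26) + n*(2*r^2 + 32*r + 40) + r^3 - 6*r^2 - 40*r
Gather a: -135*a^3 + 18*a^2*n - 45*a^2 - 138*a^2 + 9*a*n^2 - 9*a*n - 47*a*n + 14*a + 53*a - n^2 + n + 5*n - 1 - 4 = -135*a^3 + a^2*(18*n - 183) + a*(9*n^2 - 56*n + 67) - n^2 + 6*n - 5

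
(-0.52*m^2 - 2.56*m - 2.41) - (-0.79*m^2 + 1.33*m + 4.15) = 0.27*m^2 - 3.89*m - 6.56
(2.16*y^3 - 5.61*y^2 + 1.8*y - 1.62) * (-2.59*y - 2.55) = -5.5944*y^4 + 9.0219*y^3 + 9.6435*y^2 - 0.3942*y + 4.131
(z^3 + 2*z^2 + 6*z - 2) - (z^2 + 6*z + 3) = z^3 + z^2 - 5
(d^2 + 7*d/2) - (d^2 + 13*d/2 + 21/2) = -3*d - 21/2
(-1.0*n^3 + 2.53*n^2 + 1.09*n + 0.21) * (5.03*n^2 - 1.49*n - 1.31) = -5.03*n^5 + 14.2159*n^4 + 3.023*n^3 - 3.8821*n^2 - 1.7408*n - 0.2751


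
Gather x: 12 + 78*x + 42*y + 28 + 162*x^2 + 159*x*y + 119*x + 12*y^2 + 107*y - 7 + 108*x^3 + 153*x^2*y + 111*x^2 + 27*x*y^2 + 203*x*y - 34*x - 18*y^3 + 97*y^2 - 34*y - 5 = 108*x^3 + x^2*(153*y + 273) + x*(27*y^2 + 362*y + 163) - 18*y^3 + 109*y^2 + 115*y + 28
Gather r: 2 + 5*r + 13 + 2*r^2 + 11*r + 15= 2*r^2 + 16*r + 30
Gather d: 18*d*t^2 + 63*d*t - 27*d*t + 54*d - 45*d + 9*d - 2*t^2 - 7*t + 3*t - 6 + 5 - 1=d*(18*t^2 + 36*t + 18) - 2*t^2 - 4*t - 2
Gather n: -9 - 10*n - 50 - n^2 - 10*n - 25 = -n^2 - 20*n - 84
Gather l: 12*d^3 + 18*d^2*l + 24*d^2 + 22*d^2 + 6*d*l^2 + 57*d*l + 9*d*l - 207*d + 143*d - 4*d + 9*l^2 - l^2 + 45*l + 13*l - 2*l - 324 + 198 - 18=12*d^3 + 46*d^2 - 68*d + l^2*(6*d + 8) + l*(18*d^2 + 66*d + 56) - 144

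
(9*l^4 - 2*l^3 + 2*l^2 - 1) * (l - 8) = 9*l^5 - 74*l^4 + 18*l^3 - 16*l^2 - l + 8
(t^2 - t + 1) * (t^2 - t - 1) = t^4 - 2*t^3 + t^2 - 1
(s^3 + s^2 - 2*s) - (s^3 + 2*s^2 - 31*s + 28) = -s^2 + 29*s - 28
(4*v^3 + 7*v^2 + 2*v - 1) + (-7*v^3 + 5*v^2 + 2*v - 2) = -3*v^3 + 12*v^2 + 4*v - 3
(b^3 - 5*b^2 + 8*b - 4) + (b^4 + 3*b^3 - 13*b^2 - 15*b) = b^4 + 4*b^3 - 18*b^2 - 7*b - 4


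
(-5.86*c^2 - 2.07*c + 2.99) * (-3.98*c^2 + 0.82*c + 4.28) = 23.3228*c^4 + 3.4334*c^3 - 38.6784*c^2 - 6.4078*c + 12.7972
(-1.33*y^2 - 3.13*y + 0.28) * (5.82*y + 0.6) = -7.7406*y^3 - 19.0146*y^2 - 0.2484*y + 0.168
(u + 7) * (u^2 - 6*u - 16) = u^3 + u^2 - 58*u - 112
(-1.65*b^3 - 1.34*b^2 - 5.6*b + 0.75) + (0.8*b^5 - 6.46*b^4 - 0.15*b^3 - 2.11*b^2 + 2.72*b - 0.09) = 0.8*b^5 - 6.46*b^4 - 1.8*b^3 - 3.45*b^2 - 2.88*b + 0.66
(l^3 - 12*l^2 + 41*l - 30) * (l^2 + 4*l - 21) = l^5 - 8*l^4 - 28*l^3 + 386*l^2 - 981*l + 630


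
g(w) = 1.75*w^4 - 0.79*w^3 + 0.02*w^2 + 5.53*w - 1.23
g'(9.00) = 4916.92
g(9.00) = 10956.00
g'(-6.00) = -1592.03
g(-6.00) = 2404.95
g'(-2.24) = -85.13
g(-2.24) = 39.42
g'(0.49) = 5.80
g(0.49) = 1.49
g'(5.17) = 909.71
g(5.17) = 1168.99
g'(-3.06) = -217.35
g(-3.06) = 158.11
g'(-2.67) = -144.71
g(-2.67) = 88.12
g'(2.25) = 73.36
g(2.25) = 47.17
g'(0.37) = 5.57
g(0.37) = 0.81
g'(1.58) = 27.29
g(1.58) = 15.35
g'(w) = 7.0*w^3 - 2.37*w^2 + 0.04*w + 5.53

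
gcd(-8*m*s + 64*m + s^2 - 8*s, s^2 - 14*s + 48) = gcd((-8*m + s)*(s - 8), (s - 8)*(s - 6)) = s - 8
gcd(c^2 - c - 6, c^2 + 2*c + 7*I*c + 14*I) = c + 2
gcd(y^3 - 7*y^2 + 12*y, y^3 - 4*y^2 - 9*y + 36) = y^2 - 7*y + 12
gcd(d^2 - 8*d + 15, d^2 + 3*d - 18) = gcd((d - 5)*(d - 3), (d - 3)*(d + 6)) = d - 3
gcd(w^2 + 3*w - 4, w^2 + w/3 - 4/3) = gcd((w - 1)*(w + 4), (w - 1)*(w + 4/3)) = w - 1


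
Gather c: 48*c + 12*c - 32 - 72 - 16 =60*c - 120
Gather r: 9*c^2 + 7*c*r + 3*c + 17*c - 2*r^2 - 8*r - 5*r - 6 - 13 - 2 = 9*c^2 + 20*c - 2*r^2 + r*(7*c - 13) - 21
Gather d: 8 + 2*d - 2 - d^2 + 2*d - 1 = -d^2 + 4*d + 5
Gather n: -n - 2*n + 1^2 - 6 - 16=-3*n - 21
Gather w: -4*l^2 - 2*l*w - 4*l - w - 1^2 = -4*l^2 - 4*l + w*(-2*l - 1) - 1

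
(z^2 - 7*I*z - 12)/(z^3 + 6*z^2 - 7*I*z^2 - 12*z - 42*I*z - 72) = 1/(z + 6)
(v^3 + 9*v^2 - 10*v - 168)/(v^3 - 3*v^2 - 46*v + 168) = (v + 6)/(v - 6)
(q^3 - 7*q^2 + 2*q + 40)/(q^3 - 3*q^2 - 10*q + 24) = (q^2 - 3*q - 10)/(q^2 + q - 6)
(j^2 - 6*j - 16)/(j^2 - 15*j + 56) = (j + 2)/(j - 7)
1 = 1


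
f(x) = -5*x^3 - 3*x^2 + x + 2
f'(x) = -15*x^2 - 6*x + 1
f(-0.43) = 1.41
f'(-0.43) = 0.81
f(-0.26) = 1.63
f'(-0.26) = 1.55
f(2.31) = -73.33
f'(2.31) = -92.90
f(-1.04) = 3.34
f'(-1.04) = -8.98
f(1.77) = -33.35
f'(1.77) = -56.61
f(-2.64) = 70.45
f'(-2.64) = -87.70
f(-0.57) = 1.38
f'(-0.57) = -0.45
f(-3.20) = 131.92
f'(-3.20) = -133.40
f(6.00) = -1180.00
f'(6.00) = -575.00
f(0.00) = 2.00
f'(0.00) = 1.00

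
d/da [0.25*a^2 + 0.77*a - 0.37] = 0.5*a + 0.77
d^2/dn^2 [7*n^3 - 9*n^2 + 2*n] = 42*n - 18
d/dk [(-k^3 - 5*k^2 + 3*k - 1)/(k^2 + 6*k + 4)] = (-k^4 - 12*k^3 - 45*k^2 - 38*k + 18)/(k^4 + 12*k^3 + 44*k^2 + 48*k + 16)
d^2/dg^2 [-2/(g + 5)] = -4/(g + 5)^3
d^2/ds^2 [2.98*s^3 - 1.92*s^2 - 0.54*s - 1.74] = 17.88*s - 3.84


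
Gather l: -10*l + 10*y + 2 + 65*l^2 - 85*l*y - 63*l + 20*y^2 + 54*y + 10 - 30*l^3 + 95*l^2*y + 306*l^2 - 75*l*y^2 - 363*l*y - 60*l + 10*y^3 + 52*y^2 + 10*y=-30*l^3 + l^2*(95*y + 371) + l*(-75*y^2 - 448*y - 133) + 10*y^3 + 72*y^2 + 74*y + 12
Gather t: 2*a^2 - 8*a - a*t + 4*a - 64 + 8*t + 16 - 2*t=2*a^2 - 4*a + t*(6 - a) - 48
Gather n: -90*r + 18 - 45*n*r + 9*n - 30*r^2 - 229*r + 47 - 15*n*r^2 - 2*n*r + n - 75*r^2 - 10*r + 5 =n*(-15*r^2 - 47*r + 10) - 105*r^2 - 329*r + 70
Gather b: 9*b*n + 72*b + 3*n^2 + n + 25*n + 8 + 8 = b*(9*n + 72) + 3*n^2 + 26*n + 16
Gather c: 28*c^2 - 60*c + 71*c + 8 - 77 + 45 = 28*c^2 + 11*c - 24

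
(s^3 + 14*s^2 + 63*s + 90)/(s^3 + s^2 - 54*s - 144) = (s + 5)/(s - 8)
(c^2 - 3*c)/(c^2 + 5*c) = (c - 3)/(c + 5)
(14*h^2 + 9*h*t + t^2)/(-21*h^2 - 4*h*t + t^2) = (14*h^2 + 9*h*t + t^2)/(-21*h^2 - 4*h*t + t^2)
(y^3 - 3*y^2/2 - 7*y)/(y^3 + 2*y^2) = (y - 7/2)/y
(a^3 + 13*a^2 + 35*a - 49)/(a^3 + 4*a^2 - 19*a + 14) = (a + 7)/(a - 2)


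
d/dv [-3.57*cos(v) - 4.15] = 3.57*sin(v)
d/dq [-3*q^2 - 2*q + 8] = -6*q - 2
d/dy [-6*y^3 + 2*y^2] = 2*y*(2 - 9*y)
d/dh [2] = 0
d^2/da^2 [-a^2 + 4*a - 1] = -2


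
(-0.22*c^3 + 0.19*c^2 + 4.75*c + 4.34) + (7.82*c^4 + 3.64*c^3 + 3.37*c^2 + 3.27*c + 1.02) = 7.82*c^4 + 3.42*c^3 + 3.56*c^2 + 8.02*c + 5.36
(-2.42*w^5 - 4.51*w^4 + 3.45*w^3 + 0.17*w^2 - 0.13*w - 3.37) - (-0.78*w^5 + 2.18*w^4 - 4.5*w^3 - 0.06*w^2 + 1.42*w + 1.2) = -1.64*w^5 - 6.69*w^4 + 7.95*w^3 + 0.23*w^2 - 1.55*w - 4.57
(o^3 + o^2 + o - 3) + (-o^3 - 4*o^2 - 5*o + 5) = -3*o^2 - 4*o + 2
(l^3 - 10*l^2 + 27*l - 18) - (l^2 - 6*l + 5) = l^3 - 11*l^2 + 33*l - 23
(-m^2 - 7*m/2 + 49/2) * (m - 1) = -m^3 - 5*m^2/2 + 28*m - 49/2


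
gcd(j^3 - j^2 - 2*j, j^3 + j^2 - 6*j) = j^2 - 2*j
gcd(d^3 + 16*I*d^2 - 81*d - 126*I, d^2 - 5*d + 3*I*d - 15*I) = d + 3*I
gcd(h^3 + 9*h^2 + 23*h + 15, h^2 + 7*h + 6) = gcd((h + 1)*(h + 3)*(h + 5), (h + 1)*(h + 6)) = h + 1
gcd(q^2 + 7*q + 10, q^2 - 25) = q + 5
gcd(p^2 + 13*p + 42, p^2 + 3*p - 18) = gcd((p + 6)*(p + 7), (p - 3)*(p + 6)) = p + 6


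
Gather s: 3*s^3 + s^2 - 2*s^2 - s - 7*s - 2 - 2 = 3*s^3 - s^2 - 8*s - 4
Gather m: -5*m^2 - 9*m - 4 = -5*m^2 - 9*m - 4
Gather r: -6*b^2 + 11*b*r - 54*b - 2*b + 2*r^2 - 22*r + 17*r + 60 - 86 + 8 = -6*b^2 - 56*b + 2*r^2 + r*(11*b - 5) - 18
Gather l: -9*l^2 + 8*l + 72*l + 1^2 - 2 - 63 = -9*l^2 + 80*l - 64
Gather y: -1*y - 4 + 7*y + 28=6*y + 24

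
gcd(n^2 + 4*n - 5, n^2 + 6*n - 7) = n - 1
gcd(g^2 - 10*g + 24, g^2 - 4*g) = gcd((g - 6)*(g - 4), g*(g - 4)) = g - 4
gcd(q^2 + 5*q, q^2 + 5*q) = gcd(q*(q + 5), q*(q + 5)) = q^2 + 5*q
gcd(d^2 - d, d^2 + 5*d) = d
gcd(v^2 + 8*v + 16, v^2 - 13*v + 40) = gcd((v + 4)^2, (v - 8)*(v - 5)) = 1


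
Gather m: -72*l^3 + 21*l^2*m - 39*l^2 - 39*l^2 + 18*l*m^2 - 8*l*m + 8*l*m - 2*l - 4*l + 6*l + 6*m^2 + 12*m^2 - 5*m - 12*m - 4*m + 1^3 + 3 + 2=-72*l^3 - 78*l^2 + m^2*(18*l + 18) + m*(21*l^2 - 21) + 6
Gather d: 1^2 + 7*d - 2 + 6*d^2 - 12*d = 6*d^2 - 5*d - 1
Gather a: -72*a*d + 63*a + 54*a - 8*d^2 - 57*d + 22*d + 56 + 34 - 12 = a*(117 - 72*d) - 8*d^2 - 35*d + 78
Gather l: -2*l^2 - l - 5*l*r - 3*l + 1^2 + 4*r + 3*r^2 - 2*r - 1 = -2*l^2 + l*(-5*r - 4) + 3*r^2 + 2*r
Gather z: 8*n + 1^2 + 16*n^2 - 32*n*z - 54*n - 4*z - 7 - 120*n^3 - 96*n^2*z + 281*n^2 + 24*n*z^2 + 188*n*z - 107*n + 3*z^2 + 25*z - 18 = -120*n^3 + 297*n^2 - 153*n + z^2*(24*n + 3) + z*(-96*n^2 + 156*n + 21) - 24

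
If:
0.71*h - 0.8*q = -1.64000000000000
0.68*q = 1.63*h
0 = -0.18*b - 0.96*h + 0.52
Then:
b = -4.35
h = 1.36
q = 3.26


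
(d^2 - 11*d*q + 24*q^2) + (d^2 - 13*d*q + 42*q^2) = 2*d^2 - 24*d*q + 66*q^2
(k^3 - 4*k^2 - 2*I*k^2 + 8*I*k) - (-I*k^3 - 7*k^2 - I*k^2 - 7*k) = k^3 + I*k^3 + 3*k^2 - I*k^2 + 7*k + 8*I*k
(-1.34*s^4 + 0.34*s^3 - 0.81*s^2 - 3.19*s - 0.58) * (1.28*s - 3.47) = -1.7152*s^5 + 5.085*s^4 - 2.2166*s^3 - 1.2725*s^2 + 10.3269*s + 2.0126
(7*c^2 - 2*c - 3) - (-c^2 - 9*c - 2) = 8*c^2 + 7*c - 1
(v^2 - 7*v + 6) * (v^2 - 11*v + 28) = v^4 - 18*v^3 + 111*v^2 - 262*v + 168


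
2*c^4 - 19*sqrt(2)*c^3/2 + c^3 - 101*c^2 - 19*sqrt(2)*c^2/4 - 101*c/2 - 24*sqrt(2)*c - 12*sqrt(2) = (c - 8*sqrt(2))*(c + 3*sqrt(2))*(sqrt(2)*c + 1/2)*(sqrt(2)*c + sqrt(2)/2)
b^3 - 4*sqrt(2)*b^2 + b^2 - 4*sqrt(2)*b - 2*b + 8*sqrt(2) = (b - 1)*(b + 2)*(b - 4*sqrt(2))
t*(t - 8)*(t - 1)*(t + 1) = t^4 - 8*t^3 - t^2 + 8*t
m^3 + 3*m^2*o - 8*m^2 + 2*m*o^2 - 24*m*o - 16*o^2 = (m - 8)*(m + o)*(m + 2*o)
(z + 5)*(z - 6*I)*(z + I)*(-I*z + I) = -I*z^4 - 5*z^3 - 4*I*z^3 - 20*z^2 - I*z^2 + 25*z - 24*I*z + 30*I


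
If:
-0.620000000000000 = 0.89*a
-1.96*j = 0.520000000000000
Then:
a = -0.70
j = -0.27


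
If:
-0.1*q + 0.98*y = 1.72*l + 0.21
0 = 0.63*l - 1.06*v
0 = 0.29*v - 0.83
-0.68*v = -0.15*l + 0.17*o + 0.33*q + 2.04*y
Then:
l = 4.82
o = 157.659741137834 - 31.0235294117647*y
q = 9.8*y - 84.9273672687466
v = 2.86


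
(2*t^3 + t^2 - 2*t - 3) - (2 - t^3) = 3*t^3 + t^2 - 2*t - 5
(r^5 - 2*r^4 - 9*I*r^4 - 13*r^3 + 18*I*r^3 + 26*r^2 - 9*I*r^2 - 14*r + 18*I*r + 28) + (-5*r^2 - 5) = r^5 - 2*r^4 - 9*I*r^4 - 13*r^3 + 18*I*r^3 + 21*r^2 - 9*I*r^2 - 14*r + 18*I*r + 23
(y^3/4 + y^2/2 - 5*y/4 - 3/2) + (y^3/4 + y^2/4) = y^3/2 + 3*y^2/4 - 5*y/4 - 3/2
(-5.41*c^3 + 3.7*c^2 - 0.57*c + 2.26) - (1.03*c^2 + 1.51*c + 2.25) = -5.41*c^3 + 2.67*c^2 - 2.08*c + 0.00999999999999979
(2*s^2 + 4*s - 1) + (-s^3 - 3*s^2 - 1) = -s^3 - s^2 + 4*s - 2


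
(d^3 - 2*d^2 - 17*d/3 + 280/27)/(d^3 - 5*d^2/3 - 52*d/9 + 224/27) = (3*d - 5)/(3*d - 4)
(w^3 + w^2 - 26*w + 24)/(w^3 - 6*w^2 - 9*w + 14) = (w^2 + 2*w - 24)/(w^2 - 5*w - 14)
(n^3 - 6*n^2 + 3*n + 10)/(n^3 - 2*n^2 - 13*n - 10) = (n - 2)/(n + 2)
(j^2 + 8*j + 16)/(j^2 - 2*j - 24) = (j + 4)/(j - 6)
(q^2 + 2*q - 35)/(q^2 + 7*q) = (q - 5)/q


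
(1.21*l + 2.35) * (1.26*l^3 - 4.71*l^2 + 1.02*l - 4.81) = 1.5246*l^4 - 2.7381*l^3 - 9.8343*l^2 - 3.4231*l - 11.3035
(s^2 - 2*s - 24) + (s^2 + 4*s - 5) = 2*s^2 + 2*s - 29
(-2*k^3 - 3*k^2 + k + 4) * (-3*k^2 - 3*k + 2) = 6*k^5 + 15*k^4 + 2*k^3 - 21*k^2 - 10*k + 8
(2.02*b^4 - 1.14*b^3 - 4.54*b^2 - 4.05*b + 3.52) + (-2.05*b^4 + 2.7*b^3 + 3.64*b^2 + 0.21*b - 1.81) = -0.0299999999999998*b^4 + 1.56*b^3 - 0.9*b^2 - 3.84*b + 1.71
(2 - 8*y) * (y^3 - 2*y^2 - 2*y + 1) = -8*y^4 + 18*y^3 + 12*y^2 - 12*y + 2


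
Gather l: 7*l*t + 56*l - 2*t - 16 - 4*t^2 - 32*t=l*(7*t + 56) - 4*t^2 - 34*t - 16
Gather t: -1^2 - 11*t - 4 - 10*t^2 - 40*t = -10*t^2 - 51*t - 5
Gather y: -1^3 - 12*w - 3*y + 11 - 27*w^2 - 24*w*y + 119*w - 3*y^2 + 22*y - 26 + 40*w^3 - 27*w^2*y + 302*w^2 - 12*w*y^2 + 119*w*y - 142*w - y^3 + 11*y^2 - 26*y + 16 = 40*w^3 + 275*w^2 - 35*w - y^3 + y^2*(8 - 12*w) + y*(-27*w^2 + 95*w - 7)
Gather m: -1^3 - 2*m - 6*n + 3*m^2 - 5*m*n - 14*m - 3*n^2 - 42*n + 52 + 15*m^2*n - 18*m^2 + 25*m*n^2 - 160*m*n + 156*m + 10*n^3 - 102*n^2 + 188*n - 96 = m^2*(15*n - 15) + m*(25*n^2 - 165*n + 140) + 10*n^3 - 105*n^2 + 140*n - 45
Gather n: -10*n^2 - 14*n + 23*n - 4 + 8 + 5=-10*n^2 + 9*n + 9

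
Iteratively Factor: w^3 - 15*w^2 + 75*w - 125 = (w - 5)*(w^2 - 10*w + 25) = (w - 5)^2*(w - 5)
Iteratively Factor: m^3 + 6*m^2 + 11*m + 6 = (m + 1)*(m^2 + 5*m + 6) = (m + 1)*(m + 2)*(m + 3)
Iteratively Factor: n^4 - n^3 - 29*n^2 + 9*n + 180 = (n - 5)*(n^3 + 4*n^2 - 9*n - 36) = (n - 5)*(n + 3)*(n^2 + n - 12) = (n - 5)*(n + 3)*(n + 4)*(n - 3)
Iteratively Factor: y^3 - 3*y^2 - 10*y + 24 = (y - 4)*(y^2 + y - 6) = (y - 4)*(y + 3)*(y - 2)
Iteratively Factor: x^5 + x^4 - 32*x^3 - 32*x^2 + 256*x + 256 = (x - 4)*(x^4 + 5*x^3 - 12*x^2 - 80*x - 64) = (x - 4)*(x + 4)*(x^3 + x^2 - 16*x - 16) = (x - 4)*(x + 1)*(x + 4)*(x^2 - 16) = (x - 4)*(x + 1)*(x + 4)^2*(x - 4)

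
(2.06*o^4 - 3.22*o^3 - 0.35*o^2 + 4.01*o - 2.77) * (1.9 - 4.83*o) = -9.9498*o^5 + 19.4666*o^4 - 4.4275*o^3 - 20.0333*o^2 + 20.9981*o - 5.263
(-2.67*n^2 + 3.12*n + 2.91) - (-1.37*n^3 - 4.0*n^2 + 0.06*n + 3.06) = 1.37*n^3 + 1.33*n^2 + 3.06*n - 0.15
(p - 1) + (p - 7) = 2*p - 8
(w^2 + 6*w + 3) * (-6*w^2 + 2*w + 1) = -6*w^4 - 34*w^3 - 5*w^2 + 12*w + 3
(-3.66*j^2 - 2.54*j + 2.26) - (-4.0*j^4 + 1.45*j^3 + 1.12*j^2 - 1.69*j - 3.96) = 4.0*j^4 - 1.45*j^3 - 4.78*j^2 - 0.85*j + 6.22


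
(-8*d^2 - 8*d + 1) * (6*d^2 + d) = -48*d^4 - 56*d^3 - 2*d^2 + d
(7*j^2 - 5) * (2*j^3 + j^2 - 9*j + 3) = 14*j^5 + 7*j^4 - 73*j^3 + 16*j^2 + 45*j - 15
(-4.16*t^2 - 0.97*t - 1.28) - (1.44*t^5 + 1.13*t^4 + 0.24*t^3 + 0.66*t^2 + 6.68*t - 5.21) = -1.44*t^5 - 1.13*t^4 - 0.24*t^3 - 4.82*t^2 - 7.65*t + 3.93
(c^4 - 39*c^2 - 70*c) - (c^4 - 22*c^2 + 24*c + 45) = -17*c^2 - 94*c - 45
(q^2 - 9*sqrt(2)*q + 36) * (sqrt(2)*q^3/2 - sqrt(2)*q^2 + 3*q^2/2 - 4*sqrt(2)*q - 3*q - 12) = sqrt(2)*q^5/2 - 15*q^4/2 - sqrt(2)*q^4 + sqrt(2)*q^3/2 + 15*q^3 - 9*sqrt(2)*q^2 + 114*q^2 - 108*q - 36*sqrt(2)*q - 432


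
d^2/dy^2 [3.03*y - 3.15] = 0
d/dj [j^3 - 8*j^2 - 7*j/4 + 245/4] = 3*j^2 - 16*j - 7/4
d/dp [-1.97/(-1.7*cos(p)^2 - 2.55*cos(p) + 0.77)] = (6.698*cos(p) + 5.0235)*sin(p)/(1.7*cos(p)^2 + 2.55*cos(p) - 0.77)^2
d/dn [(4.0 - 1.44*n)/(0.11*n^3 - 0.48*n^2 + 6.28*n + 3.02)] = (0.3168*n^3 - 2.0112*n^2 + 3.84*n - 29.4688)/(0.0121*n^6 - 0.1056*n^5 + 1.612*n^4 - 5.3644*n^3 + 36.5392*n^2 + 37.9312*n + 9.1204)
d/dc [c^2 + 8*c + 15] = 2*c + 8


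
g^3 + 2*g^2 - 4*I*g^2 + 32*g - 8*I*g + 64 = (g + 2)*(g - 8*I)*(g + 4*I)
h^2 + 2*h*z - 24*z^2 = (h - 4*z)*(h + 6*z)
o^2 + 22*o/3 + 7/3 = (o + 1/3)*(o + 7)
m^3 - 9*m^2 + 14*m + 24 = (m - 6)*(m - 4)*(m + 1)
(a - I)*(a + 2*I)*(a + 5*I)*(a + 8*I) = a^4 + 14*I*a^3 - 51*a^2 - 14*I*a - 80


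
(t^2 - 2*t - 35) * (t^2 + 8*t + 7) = t^4 + 6*t^3 - 44*t^2 - 294*t - 245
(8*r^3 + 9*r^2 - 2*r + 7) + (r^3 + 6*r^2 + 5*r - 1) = 9*r^3 + 15*r^2 + 3*r + 6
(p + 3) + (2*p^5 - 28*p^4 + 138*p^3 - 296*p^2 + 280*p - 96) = 2*p^5 - 28*p^4 + 138*p^3 - 296*p^2 + 281*p - 93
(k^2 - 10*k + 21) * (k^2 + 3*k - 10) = k^4 - 7*k^3 - 19*k^2 + 163*k - 210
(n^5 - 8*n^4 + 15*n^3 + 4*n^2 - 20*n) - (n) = n^5 - 8*n^4 + 15*n^3 + 4*n^2 - 21*n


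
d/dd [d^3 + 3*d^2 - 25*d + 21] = 3*d^2 + 6*d - 25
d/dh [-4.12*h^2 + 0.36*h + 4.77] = 0.36 - 8.24*h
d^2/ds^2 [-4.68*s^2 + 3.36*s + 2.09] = -9.36000000000000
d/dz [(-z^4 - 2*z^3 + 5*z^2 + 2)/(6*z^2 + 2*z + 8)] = (-6*z^5 - 9*z^4 - 20*z^3 - 19*z^2 + 28*z - 2)/(2*(9*z^4 + 6*z^3 + 25*z^2 + 8*z + 16))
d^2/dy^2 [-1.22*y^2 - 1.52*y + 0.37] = -2.44000000000000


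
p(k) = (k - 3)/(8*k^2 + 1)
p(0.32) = -1.47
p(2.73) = -0.00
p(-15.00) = -0.00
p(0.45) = -0.97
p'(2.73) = 0.02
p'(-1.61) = -0.21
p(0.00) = -3.00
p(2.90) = -0.00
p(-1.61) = -0.21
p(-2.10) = -0.14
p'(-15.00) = 0.00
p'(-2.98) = -0.04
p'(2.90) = 0.02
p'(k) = -16*k*(k - 3)/(8*k^2 + 1)^2 + 1/(8*k^2 + 1) = (8*k^2 - 16*k*(k - 3) + 1)/(8*k^2 + 1)^2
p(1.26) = -0.13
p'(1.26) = 0.26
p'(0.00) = 1.00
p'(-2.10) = -0.10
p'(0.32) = 4.70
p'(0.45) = 3.06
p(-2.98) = -0.08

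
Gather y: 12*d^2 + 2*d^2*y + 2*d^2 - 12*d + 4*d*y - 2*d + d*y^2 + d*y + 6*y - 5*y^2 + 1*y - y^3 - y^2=14*d^2 - 14*d - y^3 + y^2*(d - 6) + y*(2*d^2 + 5*d + 7)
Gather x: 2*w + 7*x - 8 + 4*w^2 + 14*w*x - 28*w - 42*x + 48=4*w^2 - 26*w + x*(14*w - 35) + 40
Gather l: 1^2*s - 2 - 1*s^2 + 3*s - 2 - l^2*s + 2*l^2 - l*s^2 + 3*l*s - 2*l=l^2*(2 - s) + l*(-s^2 + 3*s - 2) - s^2 + 4*s - 4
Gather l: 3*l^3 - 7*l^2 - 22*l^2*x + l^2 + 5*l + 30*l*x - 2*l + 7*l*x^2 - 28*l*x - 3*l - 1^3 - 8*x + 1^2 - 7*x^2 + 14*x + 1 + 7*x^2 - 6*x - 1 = 3*l^3 + l^2*(-22*x - 6) + l*(7*x^2 + 2*x)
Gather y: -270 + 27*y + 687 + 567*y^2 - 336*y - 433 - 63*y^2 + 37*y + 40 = 504*y^2 - 272*y + 24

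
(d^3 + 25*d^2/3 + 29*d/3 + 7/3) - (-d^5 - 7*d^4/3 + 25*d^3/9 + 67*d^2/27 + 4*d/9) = d^5 + 7*d^4/3 - 16*d^3/9 + 158*d^2/27 + 83*d/9 + 7/3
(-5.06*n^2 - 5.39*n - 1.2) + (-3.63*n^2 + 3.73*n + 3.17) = -8.69*n^2 - 1.66*n + 1.97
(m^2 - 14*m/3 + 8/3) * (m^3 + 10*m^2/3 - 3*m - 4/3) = m^5 - 4*m^4/3 - 143*m^3/9 + 194*m^2/9 - 16*m/9 - 32/9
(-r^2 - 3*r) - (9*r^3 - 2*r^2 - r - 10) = -9*r^3 + r^2 - 2*r + 10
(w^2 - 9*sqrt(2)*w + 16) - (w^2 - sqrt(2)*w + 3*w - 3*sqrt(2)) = -8*sqrt(2)*w - 3*w + 3*sqrt(2) + 16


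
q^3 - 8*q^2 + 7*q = q*(q - 7)*(q - 1)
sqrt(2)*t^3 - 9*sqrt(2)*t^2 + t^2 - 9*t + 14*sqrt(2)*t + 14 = (t - 7)*(t - 2)*(sqrt(2)*t + 1)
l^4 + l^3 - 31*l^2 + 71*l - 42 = (l - 3)*(l - 2)*(l - 1)*(l + 7)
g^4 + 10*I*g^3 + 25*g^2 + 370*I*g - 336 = (g - 6*I)*(g + I)*(g + 7*I)*(g + 8*I)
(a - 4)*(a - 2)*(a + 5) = a^3 - a^2 - 22*a + 40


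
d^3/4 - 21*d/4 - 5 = (d/4 + 1)*(d - 5)*(d + 1)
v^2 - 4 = (v - 2)*(v + 2)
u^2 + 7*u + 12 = (u + 3)*(u + 4)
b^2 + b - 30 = (b - 5)*(b + 6)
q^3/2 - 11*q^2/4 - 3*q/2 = q*(q/2 + 1/4)*(q - 6)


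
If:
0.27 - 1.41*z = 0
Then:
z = 0.19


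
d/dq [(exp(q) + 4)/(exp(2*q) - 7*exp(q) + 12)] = (-(exp(q) + 4)*(2*exp(q) - 7) + exp(2*q) - 7*exp(q) + 12)*exp(q)/(exp(2*q) - 7*exp(q) + 12)^2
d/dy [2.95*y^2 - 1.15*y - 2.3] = 5.9*y - 1.15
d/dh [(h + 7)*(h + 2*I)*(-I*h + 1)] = -3*I*h^2 + h*(6 - 14*I) + 21 + 2*I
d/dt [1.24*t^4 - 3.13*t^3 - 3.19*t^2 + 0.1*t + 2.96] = 4.96*t^3 - 9.39*t^2 - 6.38*t + 0.1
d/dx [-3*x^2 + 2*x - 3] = 2 - 6*x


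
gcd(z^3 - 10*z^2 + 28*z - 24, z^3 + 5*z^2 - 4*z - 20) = z - 2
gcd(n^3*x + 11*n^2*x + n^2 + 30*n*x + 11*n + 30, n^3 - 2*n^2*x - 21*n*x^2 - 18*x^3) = 1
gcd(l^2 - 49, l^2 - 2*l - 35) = l - 7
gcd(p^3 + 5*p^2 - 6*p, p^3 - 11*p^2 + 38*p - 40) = 1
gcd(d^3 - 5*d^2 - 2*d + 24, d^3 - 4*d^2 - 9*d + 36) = d^2 - 7*d + 12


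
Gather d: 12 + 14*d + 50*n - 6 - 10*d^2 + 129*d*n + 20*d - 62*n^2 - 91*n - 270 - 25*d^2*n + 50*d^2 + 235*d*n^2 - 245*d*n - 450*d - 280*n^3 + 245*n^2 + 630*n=d^2*(40 - 25*n) + d*(235*n^2 - 116*n - 416) - 280*n^3 + 183*n^2 + 589*n - 264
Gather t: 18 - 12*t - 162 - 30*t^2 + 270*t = -30*t^2 + 258*t - 144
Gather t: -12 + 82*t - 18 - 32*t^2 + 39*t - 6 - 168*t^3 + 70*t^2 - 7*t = -168*t^3 + 38*t^2 + 114*t - 36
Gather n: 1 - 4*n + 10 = 11 - 4*n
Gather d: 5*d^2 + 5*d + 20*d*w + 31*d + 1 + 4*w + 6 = 5*d^2 + d*(20*w + 36) + 4*w + 7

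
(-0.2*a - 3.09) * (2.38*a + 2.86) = -0.476*a^2 - 7.9262*a - 8.8374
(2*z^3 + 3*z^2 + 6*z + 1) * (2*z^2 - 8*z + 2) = 4*z^5 - 10*z^4 - 8*z^3 - 40*z^2 + 4*z + 2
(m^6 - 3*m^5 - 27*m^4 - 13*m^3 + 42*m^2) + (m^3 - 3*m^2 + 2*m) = m^6 - 3*m^5 - 27*m^4 - 12*m^3 + 39*m^2 + 2*m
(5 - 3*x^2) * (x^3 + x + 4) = -3*x^5 + 2*x^3 - 12*x^2 + 5*x + 20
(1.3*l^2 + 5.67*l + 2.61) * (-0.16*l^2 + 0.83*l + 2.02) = -0.208*l^4 + 0.1718*l^3 + 6.9145*l^2 + 13.6197*l + 5.2722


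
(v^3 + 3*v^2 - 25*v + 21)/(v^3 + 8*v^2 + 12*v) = (v^3 + 3*v^2 - 25*v + 21)/(v*(v^2 + 8*v + 12))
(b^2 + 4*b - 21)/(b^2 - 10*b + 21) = (b + 7)/(b - 7)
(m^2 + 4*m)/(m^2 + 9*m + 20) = m/(m + 5)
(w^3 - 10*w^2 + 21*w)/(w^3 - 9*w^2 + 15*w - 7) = w*(w - 3)/(w^2 - 2*w + 1)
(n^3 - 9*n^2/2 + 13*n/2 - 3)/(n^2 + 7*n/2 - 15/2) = (n^2 - 3*n + 2)/(n + 5)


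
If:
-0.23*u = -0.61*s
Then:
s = 0.377049180327869*u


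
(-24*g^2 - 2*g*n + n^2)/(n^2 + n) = (-24*g^2 - 2*g*n + n^2)/(n*(n + 1))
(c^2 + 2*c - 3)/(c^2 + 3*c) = (c - 1)/c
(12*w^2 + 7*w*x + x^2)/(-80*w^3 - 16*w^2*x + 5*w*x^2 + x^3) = (3*w + x)/(-20*w^2 + w*x + x^2)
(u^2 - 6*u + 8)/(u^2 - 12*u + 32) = (u - 2)/(u - 8)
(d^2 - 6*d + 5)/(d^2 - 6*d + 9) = (d^2 - 6*d + 5)/(d^2 - 6*d + 9)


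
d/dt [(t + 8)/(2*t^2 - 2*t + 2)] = (t^2 - t - (t + 8)*(2*t - 1) + 1)/(2*(t^2 - t + 1)^2)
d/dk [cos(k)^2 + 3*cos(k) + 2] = -(2*cos(k) + 3)*sin(k)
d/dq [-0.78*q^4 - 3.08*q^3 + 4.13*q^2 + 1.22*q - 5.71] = -3.12*q^3 - 9.24*q^2 + 8.26*q + 1.22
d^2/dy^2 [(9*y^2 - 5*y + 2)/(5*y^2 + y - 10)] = 4*(-85*y^3 + 750*y^2 - 360*y + 476)/(125*y^6 + 75*y^5 - 735*y^4 - 299*y^3 + 1470*y^2 + 300*y - 1000)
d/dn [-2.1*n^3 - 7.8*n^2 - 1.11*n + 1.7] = -6.3*n^2 - 15.6*n - 1.11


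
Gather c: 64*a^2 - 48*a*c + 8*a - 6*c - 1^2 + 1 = 64*a^2 + 8*a + c*(-48*a - 6)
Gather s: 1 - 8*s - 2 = -8*s - 1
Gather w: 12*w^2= 12*w^2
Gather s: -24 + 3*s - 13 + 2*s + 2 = 5*s - 35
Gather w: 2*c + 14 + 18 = 2*c + 32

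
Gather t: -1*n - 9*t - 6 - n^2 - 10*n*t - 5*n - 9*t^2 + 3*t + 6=-n^2 - 6*n - 9*t^2 + t*(-10*n - 6)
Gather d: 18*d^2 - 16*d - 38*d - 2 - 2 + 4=18*d^2 - 54*d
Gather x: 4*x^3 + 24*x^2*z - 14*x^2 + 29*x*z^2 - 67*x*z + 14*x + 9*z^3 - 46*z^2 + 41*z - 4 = 4*x^3 + x^2*(24*z - 14) + x*(29*z^2 - 67*z + 14) + 9*z^3 - 46*z^2 + 41*z - 4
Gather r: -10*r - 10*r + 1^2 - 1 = -20*r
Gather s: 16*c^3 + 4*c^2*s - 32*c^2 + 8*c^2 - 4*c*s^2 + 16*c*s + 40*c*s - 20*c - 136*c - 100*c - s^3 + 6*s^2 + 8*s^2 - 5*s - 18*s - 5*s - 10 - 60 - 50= 16*c^3 - 24*c^2 - 256*c - s^3 + s^2*(14 - 4*c) + s*(4*c^2 + 56*c - 28) - 120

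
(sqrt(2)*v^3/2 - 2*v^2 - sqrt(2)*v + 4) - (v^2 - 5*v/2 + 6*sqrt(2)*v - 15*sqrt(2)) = sqrt(2)*v^3/2 - 3*v^2 - 7*sqrt(2)*v + 5*v/2 + 4 + 15*sqrt(2)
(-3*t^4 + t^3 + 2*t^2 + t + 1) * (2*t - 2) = -6*t^5 + 8*t^4 + 2*t^3 - 2*t^2 - 2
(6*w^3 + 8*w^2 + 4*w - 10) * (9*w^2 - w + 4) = 54*w^5 + 66*w^4 + 52*w^3 - 62*w^2 + 26*w - 40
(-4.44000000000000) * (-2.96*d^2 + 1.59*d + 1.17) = 13.1424*d^2 - 7.0596*d - 5.1948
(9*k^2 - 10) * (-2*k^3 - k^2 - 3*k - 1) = -18*k^5 - 9*k^4 - 7*k^3 + k^2 + 30*k + 10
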